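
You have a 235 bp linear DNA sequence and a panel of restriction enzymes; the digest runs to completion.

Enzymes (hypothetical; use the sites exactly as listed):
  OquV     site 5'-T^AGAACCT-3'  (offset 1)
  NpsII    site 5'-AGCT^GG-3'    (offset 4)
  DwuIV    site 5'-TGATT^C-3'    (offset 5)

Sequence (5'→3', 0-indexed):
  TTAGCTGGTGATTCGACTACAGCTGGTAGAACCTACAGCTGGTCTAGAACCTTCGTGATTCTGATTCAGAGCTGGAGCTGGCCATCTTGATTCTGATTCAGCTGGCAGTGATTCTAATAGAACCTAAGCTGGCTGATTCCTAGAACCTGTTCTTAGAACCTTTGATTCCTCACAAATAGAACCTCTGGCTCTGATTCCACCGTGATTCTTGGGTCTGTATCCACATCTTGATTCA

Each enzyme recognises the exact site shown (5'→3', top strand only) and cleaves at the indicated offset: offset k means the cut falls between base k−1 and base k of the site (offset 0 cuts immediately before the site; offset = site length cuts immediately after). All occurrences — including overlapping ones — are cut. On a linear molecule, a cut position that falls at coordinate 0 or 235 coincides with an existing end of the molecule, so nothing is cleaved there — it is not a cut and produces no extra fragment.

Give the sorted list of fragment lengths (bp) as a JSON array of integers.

Site scan:
  OquV (TAGAACCT, off=1): starts [26, 44, 117, 140, 153, 176] → cuts [27, 45, 118, 141, 154, 177]
  NpsII (AGCTGG, off=4): starts [2, 20, 36, 69, 75, 99, 126] → cuts [6, 24, 40, 73, 79, 103, 130]
  DwuIV (TGATTC, off=5): starts [8, 55, 61, 87, 93, 108, 133, 162, 191, 202, 228] → cuts [13, 60, 66, 92, 98, 113, 138, 167, 196, 207, 233]

All cut coordinates (distinct, sorted): [6, 13, 24, 27, 40, 45, 60, 66, 73, 79, 92, 98, 103, 113, 118, 130, 138, 141, 154, 167, 177, 196, 207, 233]

Fragment lengths:
  [0,6): 6 bp
  [6,13): 7 bp
  [13,24): 11 bp
  [24,27): 3 bp
  [27,40): 13 bp
  [40,45): 5 bp
  [45,60): 15 bp
  [60,66): 6 bp
  [66,73): 7 bp
  [73,79): 6 bp
  [79,92): 13 bp
  [92,98): 6 bp
  [98,103): 5 bp
  [103,113): 10 bp
  [113,118): 5 bp
  [118,130): 12 bp
  [130,138): 8 bp
  [138,141): 3 bp
  [141,154): 13 bp
  [154,167): 13 bp
  [167,177): 10 bp
  [177,196): 19 bp
  [196,207): 11 bp
  [207,233): 26 bp
  [233,235): 2 bp

[2,3,3,5,5,5,6,6,6,6,7,7,8,10,10,11,11,12,13,13,13,13,15,19,26]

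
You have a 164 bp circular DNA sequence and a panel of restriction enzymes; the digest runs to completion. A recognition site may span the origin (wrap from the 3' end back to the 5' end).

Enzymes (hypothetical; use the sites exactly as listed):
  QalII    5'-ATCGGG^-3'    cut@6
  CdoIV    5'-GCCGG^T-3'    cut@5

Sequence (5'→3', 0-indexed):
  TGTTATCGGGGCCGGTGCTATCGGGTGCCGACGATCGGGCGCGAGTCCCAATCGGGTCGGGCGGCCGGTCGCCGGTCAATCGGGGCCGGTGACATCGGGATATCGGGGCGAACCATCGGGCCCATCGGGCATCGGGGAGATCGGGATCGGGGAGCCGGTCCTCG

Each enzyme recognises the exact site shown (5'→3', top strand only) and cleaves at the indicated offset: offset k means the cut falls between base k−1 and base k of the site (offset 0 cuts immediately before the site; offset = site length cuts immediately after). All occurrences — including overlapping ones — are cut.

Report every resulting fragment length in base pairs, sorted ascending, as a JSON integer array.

[5,5,6,7,7,7,8,9,9,9,10,10,12,13,14,16,17]

Scan for sites:
  QalII (ATCGGG, off=6): starts [4, 19, 33, 50, 78, 93, 101, 114, 123, 130, 139, 145] → cuts [10, 25, 39, 56, 84, 99, 107, 120, 129, 136, 145, 151]
  CdoIV (GCCGGT, off=5): starts [10, 63, 70, 84, 153] → cuts [15, 68, 75, 89, 158]

Pooled cuts: [10, 15, 25, 39, 56, 68, 75, 84, 89, 99, 107, 120, 129, 136, 145, 151, 158]

Fragments:
  10→15: 5 bp
  15→25: 10 bp
  25→39: 14 bp
  39→56: 17 bp
  56→68: 12 bp
  68→75: 7 bp
  75→84: 9 bp
  84→89: 5 bp
  89→99: 10 bp
  99→107: 8 bp
  107→120: 13 bp
  120→129: 9 bp
  129→136: 7 bp
  136→145: 9 bp
  145→151: 6 bp
  151→158: 7 bp
  158→10 (wrap): 164-158+10 = 16 bp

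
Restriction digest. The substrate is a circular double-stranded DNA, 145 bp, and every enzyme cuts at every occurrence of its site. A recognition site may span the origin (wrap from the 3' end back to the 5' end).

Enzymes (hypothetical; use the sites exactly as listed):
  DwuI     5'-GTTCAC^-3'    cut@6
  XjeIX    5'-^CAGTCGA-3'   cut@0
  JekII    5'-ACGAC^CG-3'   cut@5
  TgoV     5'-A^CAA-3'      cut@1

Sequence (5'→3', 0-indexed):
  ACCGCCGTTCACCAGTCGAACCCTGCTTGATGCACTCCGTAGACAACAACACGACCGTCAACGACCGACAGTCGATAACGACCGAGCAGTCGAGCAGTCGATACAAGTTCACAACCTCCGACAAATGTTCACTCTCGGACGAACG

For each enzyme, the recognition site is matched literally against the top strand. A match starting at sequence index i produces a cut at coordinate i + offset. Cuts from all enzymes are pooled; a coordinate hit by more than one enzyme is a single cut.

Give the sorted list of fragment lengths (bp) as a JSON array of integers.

[1,3,3,4,8,8,9,9,9,10,10,11,14,15,31]

Scan for sites:
  DwuI (GTTCAC, off=6): starts [6, 106, 126] → cuts [12, 112, 132]
  XjeIX (CAGTCGA, off=0): starts [12, 68, 86, 94] → cuts [12, 68, 86, 94]
  JekII (ACGACCG, off=5): starts [50, 60, 77, 142] → cuts [2, 55, 65, 82]
  TgoV (ACAA, off=1): starts [42, 45, 102, 110, 120] → cuts [43, 46, 103, 111, 121]

Pooled cuts: [2, 12, 43, 46, 55, 65, 68, 82, 86, 94, 103, 111, 112, 121, 132]

Fragments:
  2→12: 10 bp
  12→43: 31 bp
  43→46: 3 bp
  46→55: 9 bp
  55→65: 10 bp
  65→68: 3 bp
  68→82: 14 bp
  82→86: 4 bp
  86→94: 8 bp
  94→103: 9 bp
  103→111: 8 bp
  111→112: 1 bp
  112→121: 9 bp
  121→132: 11 bp
  132→2 (wrap): 145-132+2 = 15 bp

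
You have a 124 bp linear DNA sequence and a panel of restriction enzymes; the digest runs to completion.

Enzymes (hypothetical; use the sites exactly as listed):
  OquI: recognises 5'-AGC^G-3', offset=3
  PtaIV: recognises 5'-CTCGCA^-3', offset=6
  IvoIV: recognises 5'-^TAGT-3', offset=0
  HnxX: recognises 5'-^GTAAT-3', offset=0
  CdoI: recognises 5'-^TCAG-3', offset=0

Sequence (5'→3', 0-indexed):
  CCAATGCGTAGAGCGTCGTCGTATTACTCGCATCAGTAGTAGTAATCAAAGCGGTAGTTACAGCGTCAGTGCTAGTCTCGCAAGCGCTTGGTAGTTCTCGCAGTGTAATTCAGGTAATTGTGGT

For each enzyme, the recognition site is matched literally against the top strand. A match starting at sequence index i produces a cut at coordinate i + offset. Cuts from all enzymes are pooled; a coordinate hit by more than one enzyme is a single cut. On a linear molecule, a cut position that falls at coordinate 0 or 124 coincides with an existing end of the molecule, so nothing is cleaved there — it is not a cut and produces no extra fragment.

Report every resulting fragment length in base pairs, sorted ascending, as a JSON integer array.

Scan for sites:
  OquI AGCG/3: at [11, 49, 61, 82] ⇒ [14, 52, 64, 85]
  PtaIV CTCGCA/6: at [26, 76, 96] ⇒ [32, 82, 102]
  IvoIV TAGT/0: at [36, 39, 54, 72, 91] ⇒ [36, 39, 54, 72, 91]
  HnxX GTAAT/0: at [41, 104, 113] ⇒ [41, 104, 113]
  CdoI TCAG/0: at [32, 65, 109] ⇒ [32, 65, 109]

All cut coordinates (distinct, sorted): [14, 32, 36, 39, 41, 52, 54, 64, 65, 72, 82, 85, 91, 102, 104, 109, 113]

Fragments:
  [0,14): 14 bp
  [14,32): 18 bp
  [32,36): 4 bp
  [36,39): 3 bp
  [39,41): 2 bp
  [41,52): 11 bp
  [52,54): 2 bp
  [54,64): 10 bp
  [64,65): 1 bp
  [65,72): 7 bp
  [72,82): 10 bp
  [82,85): 3 bp
  [85,91): 6 bp
  [91,102): 11 bp
  [102,104): 2 bp
  [104,109): 5 bp
  [109,113): 4 bp
  [113,124): 11 bp

[1,2,2,2,3,3,4,4,5,6,7,10,10,11,11,11,14,18]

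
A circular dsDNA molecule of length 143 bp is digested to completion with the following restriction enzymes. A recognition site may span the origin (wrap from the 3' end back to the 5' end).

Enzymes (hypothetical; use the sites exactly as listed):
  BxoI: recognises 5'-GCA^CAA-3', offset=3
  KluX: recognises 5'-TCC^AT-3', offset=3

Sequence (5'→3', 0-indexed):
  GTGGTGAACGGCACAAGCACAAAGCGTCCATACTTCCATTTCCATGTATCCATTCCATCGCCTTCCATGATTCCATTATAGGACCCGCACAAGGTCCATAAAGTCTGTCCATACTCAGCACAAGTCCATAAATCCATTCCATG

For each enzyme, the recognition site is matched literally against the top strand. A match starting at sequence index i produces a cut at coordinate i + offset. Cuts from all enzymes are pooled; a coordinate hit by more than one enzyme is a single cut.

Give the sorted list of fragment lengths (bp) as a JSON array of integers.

[5,5,6,6,7,8,8,8,8,8,10,10,10,13,15,16]

Per-enzyme occurrences:
  BxoI GCACAA/3: at [10, 16, 86, 117] ⇒ [13, 19, 89, 120]
  KluX TCCAT/3: at [26, 34, 40, 48, 53, 63, 71, 94, 107, 124, 132, 137] ⇒ [29, 37, 43, 51, 56, 66, 74, 97, 110, 127, 135, 140]

Pooled cuts: [13, 19, 29, 37, 43, 51, 56, 66, 74, 89, 97, 110, 120, 127, 135, 140]

Fragments:
  13→19: 6 bp
  19→29: 10 bp
  29→37: 8 bp
  37→43: 6 bp
  43→51: 8 bp
  51→56: 5 bp
  56→66: 10 bp
  66→74: 8 bp
  74→89: 15 bp
  89→97: 8 bp
  97→110: 13 bp
  110→120: 10 bp
  120→127: 7 bp
  127→135: 8 bp
  135→140: 5 bp
  140→13 (wrap): 143-140+13 = 16 bp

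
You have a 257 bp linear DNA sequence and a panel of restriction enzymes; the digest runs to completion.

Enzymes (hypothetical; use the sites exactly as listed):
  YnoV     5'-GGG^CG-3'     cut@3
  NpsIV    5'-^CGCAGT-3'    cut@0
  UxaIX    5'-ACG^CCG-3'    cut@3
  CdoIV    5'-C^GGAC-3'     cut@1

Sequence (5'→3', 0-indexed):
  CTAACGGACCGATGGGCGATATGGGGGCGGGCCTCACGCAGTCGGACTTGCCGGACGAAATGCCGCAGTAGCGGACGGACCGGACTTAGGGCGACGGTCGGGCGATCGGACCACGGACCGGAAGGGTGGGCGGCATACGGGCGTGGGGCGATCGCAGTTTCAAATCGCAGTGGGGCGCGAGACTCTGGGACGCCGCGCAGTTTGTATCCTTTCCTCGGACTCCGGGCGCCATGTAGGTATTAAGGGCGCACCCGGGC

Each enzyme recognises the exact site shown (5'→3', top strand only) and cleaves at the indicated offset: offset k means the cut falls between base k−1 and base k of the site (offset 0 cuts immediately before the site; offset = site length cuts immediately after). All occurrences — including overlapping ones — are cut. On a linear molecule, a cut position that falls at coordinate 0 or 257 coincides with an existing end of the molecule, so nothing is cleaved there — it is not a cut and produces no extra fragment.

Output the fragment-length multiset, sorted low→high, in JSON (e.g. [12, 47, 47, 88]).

[3,4,4,5,5,5,7,7,7,9,9,9,10,10,10,11,11,11,11,11,11,13,16,17,20,21]

Per-enzyme occurrences:
  YnoV GGGCG/3: at [13, 24, 88, 99, 127, 138, 145, 172, 223, 243] ⇒ [16, 27, 91, 102, 130, 141, 148, 175, 226, 246]
  NpsIV CGCAGT/0: at [36, 63, 152, 165, 195] ⇒ [36, 63, 152, 165, 195]
  UxaIX ACGCCG/3: at [189] ⇒ [192]
  CdoIV CGGAC/1: at [4, 42, 51, 71, 75, 80, 106, 113, 215] ⇒ [5, 43, 52, 72, 76, 81, 107, 114, 216]

Pooled cuts: [5, 16, 27, 36, 43, 52, 63, 72, 76, 81, 91, 102, 107, 114, 130, 141, 148, 152, 165, 175, 192, 195, 216, 226, 246]

Fragment lengths:
  [0,5): 5 bp
  [5,16): 11 bp
  [16,27): 11 bp
  [27,36): 9 bp
  [36,43): 7 bp
  [43,52): 9 bp
  [52,63): 11 bp
  [63,72): 9 bp
  [72,76): 4 bp
  [76,81): 5 bp
  [81,91): 10 bp
  [91,102): 11 bp
  [102,107): 5 bp
  [107,114): 7 bp
  [114,130): 16 bp
  [130,141): 11 bp
  [141,148): 7 bp
  [148,152): 4 bp
  [152,165): 13 bp
  [165,175): 10 bp
  [175,192): 17 bp
  [192,195): 3 bp
  [195,216): 21 bp
  [216,226): 10 bp
  [226,246): 20 bp
  [246,257): 11 bp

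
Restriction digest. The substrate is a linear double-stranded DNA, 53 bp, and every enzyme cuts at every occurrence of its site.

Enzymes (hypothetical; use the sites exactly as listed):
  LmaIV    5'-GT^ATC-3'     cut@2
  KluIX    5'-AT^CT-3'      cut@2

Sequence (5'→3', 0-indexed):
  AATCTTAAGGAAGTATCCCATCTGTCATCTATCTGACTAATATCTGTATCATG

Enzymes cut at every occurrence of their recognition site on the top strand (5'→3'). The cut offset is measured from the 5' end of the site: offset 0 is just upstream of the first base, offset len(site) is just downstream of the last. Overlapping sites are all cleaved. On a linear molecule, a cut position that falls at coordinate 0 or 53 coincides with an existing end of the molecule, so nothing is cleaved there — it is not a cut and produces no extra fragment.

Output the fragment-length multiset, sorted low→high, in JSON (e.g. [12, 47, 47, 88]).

Site scan:
  LmaIV GTATC/2: at [12, 45] ⇒ [14, 47]
  KluIX ATCT/2: at [1, 19, 26, 30, 41] ⇒ [3, 21, 28, 32, 43]

All cut coordinates (distinct, sorted): [3, 14, 21, 28, 32, 43, 47]

Fragment lengths:
  [0,3): 3 bp
  [3,14): 11 bp
  [14,21): 7 bp
  [21,28): 7 bp
  [28,32): 4 bp
  [32,43): 11 bp
  [43,47): 4 bp
  [47,53): 6 bp

[3,4,4,6,7,7,11,11]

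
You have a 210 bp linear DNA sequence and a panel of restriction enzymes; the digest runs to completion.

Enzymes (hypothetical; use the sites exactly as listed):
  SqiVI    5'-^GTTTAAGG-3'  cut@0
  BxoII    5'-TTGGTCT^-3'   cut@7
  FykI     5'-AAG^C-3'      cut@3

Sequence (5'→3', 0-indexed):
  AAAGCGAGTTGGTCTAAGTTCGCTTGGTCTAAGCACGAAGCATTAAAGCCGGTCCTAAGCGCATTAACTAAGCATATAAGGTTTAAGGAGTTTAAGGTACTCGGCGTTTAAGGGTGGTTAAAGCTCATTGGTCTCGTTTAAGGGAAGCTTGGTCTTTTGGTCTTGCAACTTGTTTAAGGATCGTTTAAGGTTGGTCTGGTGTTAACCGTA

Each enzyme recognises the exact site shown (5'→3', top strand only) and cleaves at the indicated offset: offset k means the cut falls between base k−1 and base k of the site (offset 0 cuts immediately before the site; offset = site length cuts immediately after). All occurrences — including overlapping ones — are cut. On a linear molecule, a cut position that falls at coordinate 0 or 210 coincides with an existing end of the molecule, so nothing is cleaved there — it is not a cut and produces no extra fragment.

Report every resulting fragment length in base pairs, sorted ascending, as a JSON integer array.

[1,3,4,7,8,8,8,8,8,9,11,11,11,11,12,13,13,15,15,16,18]

Site scan:
  SqiVI GTTTAAGG/0: at [80, 89, 105, 135, 171, 182] ⇒ [80, 89, 105, 135, 171, 182]
  BxoII TTGGTCT/7: at [8, 23, 127, 148, 156, 190] ⇒ [15, 30, 134, 155, 163, 197]
  FykI AAGC/3: at [1, 30, 37, 45, 56, 69, 120, 144] ⇒ [4, 33, 40, 48, 59, 72, 123, 147]

Pooled cuts: [4, 15, 30, 33, 40, 48, 59, 72, 80, 89, 105, 123, 134, 135, 147, 155, 163, 171, 182, 197]

Fragment lengths:
  [0,4): 4 bp
  [4,15): 11 bp
  [15,30): 15 bp
  [30,33): 3 bp
  [33,40): 7 bp
  [40,48): 8 bp
  [48,59): 11 bp
  [59,72): 13 bp
  [72,80): 8 bp
  [80,89): 9 bp
  [89,105): 16 bp
  [105,123): 18 bp
  [123,134): 11 bp
  [134,135): 1 bp
  [135,147): 12 bp
  [147,155): 8 bp
  [155,163): 8 bp
  [163,171): 8 bp
  [171,182): 11 bp
  [182,197): 15 bp
  [197,210): 13 bp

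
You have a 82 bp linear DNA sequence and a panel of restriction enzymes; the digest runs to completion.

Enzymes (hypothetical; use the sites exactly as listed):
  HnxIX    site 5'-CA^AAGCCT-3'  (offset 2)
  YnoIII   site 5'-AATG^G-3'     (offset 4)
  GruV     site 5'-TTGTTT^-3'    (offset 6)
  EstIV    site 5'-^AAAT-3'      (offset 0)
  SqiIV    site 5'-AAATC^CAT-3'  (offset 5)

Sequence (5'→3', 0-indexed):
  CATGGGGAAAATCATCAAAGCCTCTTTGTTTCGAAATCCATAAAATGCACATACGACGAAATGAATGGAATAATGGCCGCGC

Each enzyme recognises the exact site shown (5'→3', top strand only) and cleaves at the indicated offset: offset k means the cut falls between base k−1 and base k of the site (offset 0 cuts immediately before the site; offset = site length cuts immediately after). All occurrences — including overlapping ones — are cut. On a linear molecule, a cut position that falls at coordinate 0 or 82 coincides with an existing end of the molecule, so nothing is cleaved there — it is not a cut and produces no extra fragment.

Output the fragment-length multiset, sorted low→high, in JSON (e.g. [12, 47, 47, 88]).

Site scan:
  HnxIX (CAAAGCCT, off=2): starts [15] → cuts [17]
  YnoIII (AATGG, off=4): starts [63, 71] → cuts [67, 75]
  GruV (TTGTTT, off=6): starts [25] → cuts [31]
  EstIV (AAAT, off=0): starts [8, 33, 42, 58] → cuts [8, 33, 42, 58]
  SqiIV (AAATCCAT, off=5): starts [33] → cuts [38]

Pooled cuts: [8, 17, 31, 33, 38, 42, 58, 67, 75]

Fragment lengths:
  [0,8): 8 bp
  [8,17): 9 bp
  [17,31): 14 bp
  [31,33): 2 bp
  [33,38): 5 bp
  [38,42): 4 bp
  [42,58): 16 bp
  [58,67): 9 bp
  [67,75): 8 bp
  [75,82): 7 bp

[2,4,5,7,8,8,9,9,14,16]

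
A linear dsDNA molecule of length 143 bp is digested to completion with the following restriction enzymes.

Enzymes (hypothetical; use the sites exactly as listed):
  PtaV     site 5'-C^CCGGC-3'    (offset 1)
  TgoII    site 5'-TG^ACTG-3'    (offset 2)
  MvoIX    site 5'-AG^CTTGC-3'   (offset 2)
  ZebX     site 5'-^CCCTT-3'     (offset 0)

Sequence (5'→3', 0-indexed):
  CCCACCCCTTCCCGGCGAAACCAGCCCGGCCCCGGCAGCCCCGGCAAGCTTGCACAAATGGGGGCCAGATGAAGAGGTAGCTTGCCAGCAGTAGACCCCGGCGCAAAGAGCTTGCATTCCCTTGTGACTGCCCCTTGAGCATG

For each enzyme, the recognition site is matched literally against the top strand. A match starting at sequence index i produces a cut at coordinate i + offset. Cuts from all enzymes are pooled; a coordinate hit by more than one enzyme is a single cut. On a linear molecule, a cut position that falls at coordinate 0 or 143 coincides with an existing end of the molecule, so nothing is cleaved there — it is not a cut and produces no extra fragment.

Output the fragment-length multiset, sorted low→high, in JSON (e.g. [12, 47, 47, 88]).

[5,5,6,6,8,8,8,9,12,13,14,17,32]

Scan for sites:
  PtaV CCCGGC/1: at [10, 24, 30, 39, 96] ⇒ [11, 25, 31, 40, 97]
  TgoII TGACTG/2: at [124] ⇒ [126]
  MvoIX AGCTTGC/2: at [46, 78, 108] ⇒ [48, 80, 110]
  ZebX CCCTT/0: at [5, 118, 131] ⇒ [5, 118, 131]

All cut coordinates (distinct, sorted): [5, 11, 25, 31, 40, 48, 80, 97, 110, 118, 126, 131]

Fragment lengths:
  [0,5): 5 bp
  [5,11): 6 bp
  [11,25): 14 bp
  [25,31): 6 bp
  [31,40): 9 bp
  [40,48): 8 bp
  [48,80): 32 bp
  [80,97): 17 bp
  [97,110): 13 bp
  [110,118): 8 bp
  [118,126): 8 bp
  [126,131): 5 bp
  [131,143): 12 bp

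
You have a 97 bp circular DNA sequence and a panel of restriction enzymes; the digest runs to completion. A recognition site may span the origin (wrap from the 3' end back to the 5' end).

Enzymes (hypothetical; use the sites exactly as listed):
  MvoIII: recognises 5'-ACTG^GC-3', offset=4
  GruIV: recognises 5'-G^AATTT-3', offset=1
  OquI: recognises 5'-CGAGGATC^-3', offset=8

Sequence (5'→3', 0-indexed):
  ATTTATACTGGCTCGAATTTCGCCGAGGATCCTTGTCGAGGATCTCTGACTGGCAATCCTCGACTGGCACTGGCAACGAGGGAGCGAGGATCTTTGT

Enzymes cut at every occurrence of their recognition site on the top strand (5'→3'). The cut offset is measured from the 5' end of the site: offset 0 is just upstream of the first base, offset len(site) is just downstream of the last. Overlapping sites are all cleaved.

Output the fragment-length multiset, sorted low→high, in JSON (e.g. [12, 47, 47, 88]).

Site scan:
  MvoIII (ACTGGC, off=4): starts [6, 48, 62, 68] → cuts [10, 52, 66, 72]
  GruIV (GAATTT, off=1): starts [14] → cuts [15]
  OquI (CGAGGATC, off=8): starts [23, 36, 84] → cuts [31, 44, 92]

Pooled cuts: [10, 15, 31, 44, 52, 66, 72, 92]

Fragments:
  10→15: 5 bp
  15→31: 16 bp
  31→44: 13 bp
  44→52: 8 bp
  52→66: 14 bp
  66→72: 6 bp
  72→92: 20 bp
  92→10 (wrap): 97-92+10 = 15 bp

[5,6,8,13,14,15,16,20]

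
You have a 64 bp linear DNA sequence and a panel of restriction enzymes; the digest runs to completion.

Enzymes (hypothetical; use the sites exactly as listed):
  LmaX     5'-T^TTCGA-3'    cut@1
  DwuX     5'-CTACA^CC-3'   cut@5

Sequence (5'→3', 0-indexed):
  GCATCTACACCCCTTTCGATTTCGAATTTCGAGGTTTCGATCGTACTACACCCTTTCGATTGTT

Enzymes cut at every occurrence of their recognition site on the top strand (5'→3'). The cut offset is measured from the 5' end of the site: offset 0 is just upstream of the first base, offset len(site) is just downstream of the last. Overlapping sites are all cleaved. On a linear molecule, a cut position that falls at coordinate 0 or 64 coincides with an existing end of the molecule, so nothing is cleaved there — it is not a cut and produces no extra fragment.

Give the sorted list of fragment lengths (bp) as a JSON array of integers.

Scan for sites:
  LmaX TTTCGA/1: at [13, 19, 26, 34, 53] ⇒ [14, 20, 27, 35, 54]
  DwuX CTACACC/5: at [4, 45] ⇒ [9, 50]

Pooled cuts: [9, 14, 20, 27, 35, 50, 54]

Fragment lengths:
  [0,9): 9 bp
  [9,14): 5 bp
  [14,20): 6 bp
  [20,27): 7 bp
  [27,35): 8 bp
  [35,50): 15 bp
  [50,54): 4 bp
  [54,64): 10 bp

[4,5,6,7,8,9,10,15]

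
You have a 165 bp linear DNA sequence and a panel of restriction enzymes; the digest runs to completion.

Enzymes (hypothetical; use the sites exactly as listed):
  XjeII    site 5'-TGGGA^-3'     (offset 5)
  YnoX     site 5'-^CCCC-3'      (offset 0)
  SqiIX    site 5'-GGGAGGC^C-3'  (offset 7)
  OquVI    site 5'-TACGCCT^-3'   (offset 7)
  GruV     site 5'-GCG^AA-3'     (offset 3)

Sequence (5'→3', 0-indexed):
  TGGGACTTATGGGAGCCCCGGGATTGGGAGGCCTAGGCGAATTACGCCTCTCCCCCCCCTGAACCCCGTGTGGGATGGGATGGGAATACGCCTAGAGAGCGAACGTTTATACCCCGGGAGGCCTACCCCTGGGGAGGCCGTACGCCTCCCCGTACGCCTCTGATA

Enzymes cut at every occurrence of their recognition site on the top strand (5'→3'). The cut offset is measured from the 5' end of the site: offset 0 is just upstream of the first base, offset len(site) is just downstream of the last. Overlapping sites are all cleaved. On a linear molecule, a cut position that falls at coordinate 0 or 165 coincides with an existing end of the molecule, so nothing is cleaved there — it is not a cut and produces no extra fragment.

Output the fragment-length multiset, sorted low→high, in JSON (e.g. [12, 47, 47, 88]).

[1,1,1,1,1,2,3,3,5,5,5,6,7,8,8,8,9,9,10,10,11,12,12,13,14]

Site scan:
  XjeII TGGGA/5: at [0, 9, 24, 70, 75, 80] ⇒ [5, 14, 29, 75, 80, 85]
  YnoX CCCC/0: at [15, 51, 52, 53, 54, 55, 63, 111, 125, 147] ⇒ [15, 51, 52, 53, 54, 55, 63, 111, 125, 147]
  SqiIX GGGAGGCC/7: at [25, 115, 131] ⇒ [32, 122, 138]
  OquVI TACGCCT/7: at [42, 86, 140, 152] ⇒ [49, 93, 147, 159]
  GruV GCGAA/3: at [36, 98] ⇒ [39, 101]

All cut coordinates (distinct, sorted): [5, 14, 15, 29, 32, 39, 49, 51, 52, 53, 54, 55, 63, 75, 80, 85, 93, 101, 111, 122, 125, 138, 147, 159]

Fragments:
  [0,5): 5 bp
  [5,14): 9 bp
  [14,15): 1 bp
  [15,29): 14 bp
  [29,32): 3 bp
  [32,39): 7 bp
  [39,49): 10 bp
  [49,51): 2 bp
  [51,52): 1 bp
  [52,53): 1 bp
  [53,54): 1 bp
  [54,55): 1 bp
  [55,63): 8 bp
  [63,75): 12 bp
  [75,80): 5 bp
  [80,85): 5 bp
  [85,93): 8 bp
  [93,101): 8 bp
  [101,111): 10 bp
  [111,122): 11 bp
  [122,125): 3 bp
  [125,138): 13 bp
  [138,147): 9 bp
  [147,159): 12 bp
  [159,165): 6 bp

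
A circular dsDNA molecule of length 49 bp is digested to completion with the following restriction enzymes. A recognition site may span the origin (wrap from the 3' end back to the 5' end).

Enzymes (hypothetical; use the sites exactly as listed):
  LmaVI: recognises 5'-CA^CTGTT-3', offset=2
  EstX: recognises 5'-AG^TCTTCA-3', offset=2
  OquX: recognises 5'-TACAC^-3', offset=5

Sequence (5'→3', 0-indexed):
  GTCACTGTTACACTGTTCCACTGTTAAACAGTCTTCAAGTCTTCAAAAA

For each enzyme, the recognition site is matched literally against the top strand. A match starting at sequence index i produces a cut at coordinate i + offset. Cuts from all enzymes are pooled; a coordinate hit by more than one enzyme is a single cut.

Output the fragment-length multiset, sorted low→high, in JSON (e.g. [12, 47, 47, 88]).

Per-enzyme occurrences:
  LmaVI CACTGTT/2: at [2, 10, 18] ⇒ [4, 12, 20]
  EstX AGTCTTCA/2: at [29, 37] ⇒ [31, 39]
  OquX TACAC/5: at [8] ⇒ [13]

Pooled cuts: [4, 12, 13, 20, 31, 39]

Fragments:
  4→12: 8 bp
  12→13: 1 bp
  13→20: 7 bp
  20→31: 11 bp
  31→39: 8 bp
  39→4 (wrap): 49-39+4 = 14 bp

[1,7,8,8,11,14]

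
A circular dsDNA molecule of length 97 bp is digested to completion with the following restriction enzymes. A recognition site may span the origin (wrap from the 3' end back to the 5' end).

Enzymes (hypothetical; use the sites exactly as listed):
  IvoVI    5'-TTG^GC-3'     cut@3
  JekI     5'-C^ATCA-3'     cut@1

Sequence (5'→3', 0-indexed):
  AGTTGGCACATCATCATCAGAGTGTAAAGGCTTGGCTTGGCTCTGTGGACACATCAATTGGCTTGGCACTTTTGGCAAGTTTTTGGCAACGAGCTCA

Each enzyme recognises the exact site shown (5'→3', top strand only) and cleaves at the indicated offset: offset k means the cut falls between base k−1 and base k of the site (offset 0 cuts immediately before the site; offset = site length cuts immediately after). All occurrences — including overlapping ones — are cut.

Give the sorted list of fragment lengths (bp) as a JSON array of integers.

[3,3,4,5,5,8,9,11,13,17,19]

Per-enzyme occurrences:
  IvoVI (TTGGC, off=3): starts [2, 31, 36, 57, 62, 71, 82] → cuts [5, 34, 39, 60, 65, 74, 85]
  JekI (CATCA, off=1): starts [8, 11, 14, 51] → cuts [9, 12, 15, 52]

Pooled cuts: [5, 9, 12, 15, 34, 39, 52, 60, 65, 74, 85]

Fragments:
  5→9: 4 bp
  9→12: 3 bp
  12→15: 3 bp
  15→34: 19 bp
  34→39: 5 bp
  39→52: 13 bp
  52→60: 8 bp
  60→65: 5 bp
  65→74: 9 bp
  74→85: 11 bp
  85→5 (wrap): 97-85+5 = 17 bp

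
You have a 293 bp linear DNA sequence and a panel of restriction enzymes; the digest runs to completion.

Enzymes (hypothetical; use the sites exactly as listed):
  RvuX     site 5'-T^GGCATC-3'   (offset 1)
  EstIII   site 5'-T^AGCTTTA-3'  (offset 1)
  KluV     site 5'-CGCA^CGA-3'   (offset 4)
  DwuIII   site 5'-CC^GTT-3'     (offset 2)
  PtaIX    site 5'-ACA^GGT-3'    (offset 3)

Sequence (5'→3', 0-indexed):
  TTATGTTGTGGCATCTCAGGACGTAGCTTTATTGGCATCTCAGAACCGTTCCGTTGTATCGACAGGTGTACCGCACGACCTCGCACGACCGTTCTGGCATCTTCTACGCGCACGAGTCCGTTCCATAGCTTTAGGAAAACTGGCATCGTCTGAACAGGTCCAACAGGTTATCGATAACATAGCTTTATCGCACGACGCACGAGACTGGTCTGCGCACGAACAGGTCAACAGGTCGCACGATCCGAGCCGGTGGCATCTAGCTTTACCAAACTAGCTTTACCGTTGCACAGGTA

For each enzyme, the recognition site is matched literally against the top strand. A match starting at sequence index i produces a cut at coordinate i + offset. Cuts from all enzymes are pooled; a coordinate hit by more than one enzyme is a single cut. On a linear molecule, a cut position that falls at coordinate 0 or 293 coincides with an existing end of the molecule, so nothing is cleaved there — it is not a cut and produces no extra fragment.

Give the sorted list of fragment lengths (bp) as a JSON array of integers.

[4,5,5,5,6,7,7,7,7,7,8,8,9,9,9,9,10,11,12,12,14,14,14,15,15,15,15,17,17]

Scan for sites:
  RvuX (TGGCATC, off=1): starts [8, 32, 94, 140, 250] → cuts [9, 33, 95, 141, 251]
  EstIII (TAGCTTTA, off=1): starts [23, 125, 179, 257, 271] → cuts [24, 126, 180, 258, 272]
  KluV (CGCACGA, off=4): starts [71, 81, 108, 188, 195, 212, 233] → cuts [75, 85, 112, 192, 199, 216, 237]
  DwuIII (CCGTT, off=2): starts [45, 50, 88, 117, 279] → cuts [47, 52, 90, 119, 281]
  PtaIX (ACAGGT, off=3): starts [61, 153, 162, 219, 227, 286] → cuts [64, 156, 165, 222, 230, 289]

All cut coordinates (distinct, sorted): [9, 24, 33, 47, 52, 64, 75, 85, 90, 95, 112, 119, 126, 141, 156, 165, 180, 192, 199, 216, 222, 230, 237, 251, 258, 272, 281, 289]

Fragment lengths:
  [0,9): 9 bp
  [9,24): 15 bp
  [24,33): 9 bp
  [33,47): 14 bp
  [47,52): 5 bp
  [52,64): 12 bp
  [64,75): 11 bp
  [75,85): 10 bp
  [85,90): 5 bp
  [90,95): 5 bp
  [95,112): 17 bp
  [112,119): 7 bp
  [119,126): 7 bp
  [126,141): 15 bp
  [141,156): 15 bp
  [156,165): 9 bp
  [165,180): 15 bp
  [180,192): 12 bp
  [192,199): 7 bp
  [199,216): 17 bp
  [216,222): 6 bp
  [222,230): 8 bp
  [230,237): 7 bp
  [237,251): 14 bp
  [251,258): 7 bp
  [258,272): 14 bp
  [272,281): 9 bp
  [281,289): 8 bp
  [289,293): 4 bp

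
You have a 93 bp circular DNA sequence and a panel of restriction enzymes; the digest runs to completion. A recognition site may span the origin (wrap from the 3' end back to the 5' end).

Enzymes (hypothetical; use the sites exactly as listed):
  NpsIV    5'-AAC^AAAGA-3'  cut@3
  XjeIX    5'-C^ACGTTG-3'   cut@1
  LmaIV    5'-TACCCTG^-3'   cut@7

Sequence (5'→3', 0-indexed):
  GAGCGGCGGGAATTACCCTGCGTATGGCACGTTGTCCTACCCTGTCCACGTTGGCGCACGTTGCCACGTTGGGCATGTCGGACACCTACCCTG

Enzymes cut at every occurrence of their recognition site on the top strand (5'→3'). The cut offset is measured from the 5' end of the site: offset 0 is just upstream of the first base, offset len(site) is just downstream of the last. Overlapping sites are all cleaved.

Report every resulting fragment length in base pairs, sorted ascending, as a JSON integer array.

Site scan:
  NpsIV (AACAAAGA, off=3): no sites
  XjeIX (CACGTTG, off=1): starts [27, 46, 56, 64] → cuts [28, 47, 57, 65]
  LmaIV (TACCCTG, off=7): starts [13, 37, 86] → cuts [0, 20, 44]

All cut coordinates (distinct, sorted): [0, 20, 28, 44, 47, 57, 65]

Fragments:
  0→20: 20 bp
  20→28: 8 bp
  28→44: 16 bp
  44→47: 3 bp
  47→57: 10 bp
  57→65: 8 bp
  65→0 (wrap): 93-65+0 = 28 bp

[3,8,8,10,16,20,28]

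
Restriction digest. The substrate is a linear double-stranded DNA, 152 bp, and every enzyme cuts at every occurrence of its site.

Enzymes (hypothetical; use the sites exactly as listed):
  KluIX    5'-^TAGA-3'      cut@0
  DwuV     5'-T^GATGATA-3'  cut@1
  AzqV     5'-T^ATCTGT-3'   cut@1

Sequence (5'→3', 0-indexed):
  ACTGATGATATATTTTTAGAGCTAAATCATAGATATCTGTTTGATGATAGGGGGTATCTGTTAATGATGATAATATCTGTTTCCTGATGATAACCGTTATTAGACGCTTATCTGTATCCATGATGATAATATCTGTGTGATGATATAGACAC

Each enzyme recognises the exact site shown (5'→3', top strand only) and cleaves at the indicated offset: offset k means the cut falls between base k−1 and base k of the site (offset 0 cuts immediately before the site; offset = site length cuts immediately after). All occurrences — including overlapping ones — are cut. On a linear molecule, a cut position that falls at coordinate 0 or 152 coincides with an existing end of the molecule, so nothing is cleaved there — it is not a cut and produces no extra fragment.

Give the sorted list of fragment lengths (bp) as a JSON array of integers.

Site scan:
  KluIX (TAGA, off=0): starts [16, 29, 100, 145] → cuts [16, 29, 100, 145]
  DwuV (TGATGATA, off=1): starts [2, 41, 64, 84, 120, 137] → cuts [3, 42, 65, 85, 121, 138]
  AzqV (TATCTGT, off=1): starts [33, 54, 73, 108, 129] → cuts [34, 55, 74, 109, 130]

Pooled cuts: [3, 16, 29, 34, 42, 55, 65, 74, 85, 100, 109, 121, 130, 138, 145]

Fragment lengths:
  [0,3): 3 bp
  [3,16): 13 bp
  [16,29): 13 bp
  [29,34): 5 bp
  [34,42): 8 bp
  [42,55): 13 bp
  [55,65): 10 bp
  [65,74): 9 bp
  [74,85): 11 bp
  [85,100): 15 bp
  [100,109): 9 bp
  [109,121): 12 bp
  [121,130): 9 bp
  [130,138): 8 bp
  [138,145): 7 bp
  [145,152): 7 bp

[3,5,7,7,8,8,9,9,9,10,11,12,13,13,13,15]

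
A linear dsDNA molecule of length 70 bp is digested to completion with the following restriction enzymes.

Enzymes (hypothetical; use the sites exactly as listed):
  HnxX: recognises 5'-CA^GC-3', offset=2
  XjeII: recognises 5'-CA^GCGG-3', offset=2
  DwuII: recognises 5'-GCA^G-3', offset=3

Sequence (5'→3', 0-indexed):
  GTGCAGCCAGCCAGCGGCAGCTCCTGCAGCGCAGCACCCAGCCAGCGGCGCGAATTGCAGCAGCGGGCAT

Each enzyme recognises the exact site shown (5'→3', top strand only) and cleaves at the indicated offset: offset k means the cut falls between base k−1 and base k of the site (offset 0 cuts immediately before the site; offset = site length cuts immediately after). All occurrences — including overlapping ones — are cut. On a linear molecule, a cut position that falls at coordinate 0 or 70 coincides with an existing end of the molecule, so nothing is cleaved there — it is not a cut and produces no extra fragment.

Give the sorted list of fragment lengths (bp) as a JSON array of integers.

[3,4,4,4,5,5,6,7,8,9,15]

Per-enzyme occurrences:
  HnxX CAGC/2: at [3, 7, 11, 17, 26, 31, 38, 42, 57, 60] ⇒ [5, 9, 13, 19, 28, 33, 40, 44, 59, 62]
  XjeII CAGCGG/2: at [11, 42, 60] ⇒ [13, 44, 62]
  DwuII GCAG/3: at [2, 16, 25, 30, 56, 59] ⇒ [5, 19, 28, 33, 59, 62]

Pooled cuts: [5, 9, 13, 19, 28, 33, 40, 44, 59, 62]

Fragments:
  [0,5): 5 bp
  [5,9): 4 bp
  [9,13): 4 bp
  [13,19): 6 bp
  [19,28): 9 bp
  [28,33): 5 bp
  [33,40): 7 bp
  [40,44): 4 bp
  [44,59): 15 bp
  [59,62): 3 bp
  [62,70): 8 bp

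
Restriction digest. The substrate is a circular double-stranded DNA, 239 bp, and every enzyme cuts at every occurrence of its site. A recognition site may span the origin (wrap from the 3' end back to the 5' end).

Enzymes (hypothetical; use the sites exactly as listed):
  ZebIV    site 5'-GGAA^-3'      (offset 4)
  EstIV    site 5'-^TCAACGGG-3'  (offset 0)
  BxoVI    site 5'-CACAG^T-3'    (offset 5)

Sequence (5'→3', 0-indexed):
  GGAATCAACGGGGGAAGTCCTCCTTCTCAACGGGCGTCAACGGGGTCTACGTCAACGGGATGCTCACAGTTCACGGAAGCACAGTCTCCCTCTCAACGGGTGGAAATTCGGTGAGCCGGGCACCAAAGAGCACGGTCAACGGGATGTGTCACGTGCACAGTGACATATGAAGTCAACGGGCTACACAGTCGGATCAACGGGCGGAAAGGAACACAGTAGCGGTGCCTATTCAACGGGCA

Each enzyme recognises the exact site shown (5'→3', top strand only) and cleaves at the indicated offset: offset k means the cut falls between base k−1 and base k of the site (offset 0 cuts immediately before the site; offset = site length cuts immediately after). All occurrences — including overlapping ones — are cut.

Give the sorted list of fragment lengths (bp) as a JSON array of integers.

Scan for sites:
  ZebIV (GGAA, off=4): starts [0, 12, 74, 101, 202, 207] → cuts [4, 16, 78, 105, 206, 211]
  EstIV (TCAACGGG, off=0): starts [4, 26, 36, 51, 92, 135, 172, 193, 229] → cuts [4, 26, 36, 51, 92, 135, 172, 193, 229]
  BxoVI (CACAGT, off=5): starts [64, 79, 155, 183, 211] → cuts [69, 84, 160, 188, 216]

Pooled cuts: [4, 16, 26, 36, 51, 69, 78, 84, 92, 105, 135, 160, 172, 188, 193, 206, 211, 216, 229]

Fragment lengths:
  4→16: 12 bp
  16→26: 10 bp
  26→36: 10 bp
  36→51: 15 bp
  51→69: 18 bp
  69→78: 9 bp
  78→84: 6 bp
  84→92: 8 bp
  92→105: 13 bp
  105→135: 30 bp
  135→160: 25 bp
  160→172: 12 bp
  172→188: 16 bp
  188→193: 5 bp
  193→206: 13 bp
  206→211: 5 bp
  211→216: 5 bp
  216→229: 13 bp
  229→4 (wrap): 239-229+4 = 14 bp

[5,5,5,6,8,9,10,10,12,12,13,13,13,14,15,16,18,25,30]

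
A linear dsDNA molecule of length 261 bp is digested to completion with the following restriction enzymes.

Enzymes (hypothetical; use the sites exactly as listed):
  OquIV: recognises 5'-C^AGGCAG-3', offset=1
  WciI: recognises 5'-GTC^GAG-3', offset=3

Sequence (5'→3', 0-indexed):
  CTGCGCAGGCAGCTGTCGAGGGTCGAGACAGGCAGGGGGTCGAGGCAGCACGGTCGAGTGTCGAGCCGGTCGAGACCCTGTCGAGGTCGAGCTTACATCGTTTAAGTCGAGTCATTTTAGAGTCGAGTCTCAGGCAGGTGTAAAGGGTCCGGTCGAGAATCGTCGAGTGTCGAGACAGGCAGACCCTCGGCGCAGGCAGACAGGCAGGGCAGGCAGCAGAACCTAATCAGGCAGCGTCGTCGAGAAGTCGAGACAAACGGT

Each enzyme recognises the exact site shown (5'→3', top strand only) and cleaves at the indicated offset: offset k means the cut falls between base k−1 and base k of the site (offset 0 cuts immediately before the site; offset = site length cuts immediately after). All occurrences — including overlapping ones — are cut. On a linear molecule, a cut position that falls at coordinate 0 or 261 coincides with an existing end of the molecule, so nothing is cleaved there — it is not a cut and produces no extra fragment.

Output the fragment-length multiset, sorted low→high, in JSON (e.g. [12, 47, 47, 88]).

[5,5,6,6,7,7,7,7,8,8,9,9,10,11,11,12,12,13,14,16,17,18,20,23]

Per-enzyme occurrences:
  OquIV CAGGCAG/1: at [5, 28, 130, 175, 192, 200, 209, 227] ⇒ [6, 29, 131, 176, 193, 201, 210, 228]
  WciI GTCGAG/3: at [14, 21, 38, 52, 59, 68, 79, 85, 105, 121, 151, 161, 168, 238, 246] ⇒ [17, 24, 41, 55, 62, 71, 82, 88, 108, 124, 154, 164, 171, 241, 249]

Pooled cuts: [6, 17, 24, 29, 41, 55, 62, 71, 82, 88, 108, 124, 131, 154, 164, 171, 176, 193, 201, 210, 228, 241, 249]

Fragment lengths:
  [0,6): 6 bp
  [6,17): 11 bp
  [17,24): 7 bp
  [24,29): 5 bp
  [29,41): 12 bp
  [41,55): 14 bp
  [55,62): 7 bp
  [62,71): 9 bp
  [71,82): 11 bp
  [82,88): 6 bp
  [88,108): 20 bp
  [108,124): 16 bp
  [124,131): 7 bp
  [131,154): 23 bp
  [154,164): 10 bp
  [164,171): 7 bp
  [171,176): 5 bp
  [176,193): 17 bp
  [193,201): 8 bp
  [201,210): 9 bp
  [210,228): 18 bp
  [228,241): 13 bp
  [241,249): 8 bp
  [249,261): 12 bp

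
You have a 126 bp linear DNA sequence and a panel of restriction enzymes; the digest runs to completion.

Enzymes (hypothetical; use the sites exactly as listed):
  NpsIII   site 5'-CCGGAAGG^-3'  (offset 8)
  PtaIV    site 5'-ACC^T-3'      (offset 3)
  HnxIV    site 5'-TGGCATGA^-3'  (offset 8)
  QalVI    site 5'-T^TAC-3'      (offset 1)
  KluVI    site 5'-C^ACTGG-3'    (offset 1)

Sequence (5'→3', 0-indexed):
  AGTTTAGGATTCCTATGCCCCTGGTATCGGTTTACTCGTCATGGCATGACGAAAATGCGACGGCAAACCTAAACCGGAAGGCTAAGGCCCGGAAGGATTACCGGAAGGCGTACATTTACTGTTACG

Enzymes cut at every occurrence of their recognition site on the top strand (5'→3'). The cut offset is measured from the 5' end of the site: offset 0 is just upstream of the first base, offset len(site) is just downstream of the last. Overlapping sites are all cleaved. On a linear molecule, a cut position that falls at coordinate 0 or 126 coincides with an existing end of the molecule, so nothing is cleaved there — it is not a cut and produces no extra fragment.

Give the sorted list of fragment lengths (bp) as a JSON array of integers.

Scan for sites:
  NpsIII CCGGAAGG/8: at [73, 88, 100] ⇒ [81, 96, 108]
  PtaIV ACCT/3: at [66] ⇒ [69]
  HnxIV TGGCATGA/8: at [41] ⇒ [49]
  QalVI TTAC/1: at [31, 97, 115, 121] ⇒ [32, 98, 116, 122]
  KluVI (CACTGG, off=1): no sites

Pooled cuts: [32, 49, 69, 81, 96, 98, 108, 116, 122]

Fragments:
  [0,32): 32 bp
  [32,49): 17 bp
  [49,69): 20 bp
  [69,81): 12 bp
  [81,96): 15 bp
  [96,98): 2 bp
  [98,108): 10 bp
  [108,116): 8 bp
  [116,122): 6 bp
  [122,126): 4 bp

[2,4,6,8,10,12,15,17,20,32]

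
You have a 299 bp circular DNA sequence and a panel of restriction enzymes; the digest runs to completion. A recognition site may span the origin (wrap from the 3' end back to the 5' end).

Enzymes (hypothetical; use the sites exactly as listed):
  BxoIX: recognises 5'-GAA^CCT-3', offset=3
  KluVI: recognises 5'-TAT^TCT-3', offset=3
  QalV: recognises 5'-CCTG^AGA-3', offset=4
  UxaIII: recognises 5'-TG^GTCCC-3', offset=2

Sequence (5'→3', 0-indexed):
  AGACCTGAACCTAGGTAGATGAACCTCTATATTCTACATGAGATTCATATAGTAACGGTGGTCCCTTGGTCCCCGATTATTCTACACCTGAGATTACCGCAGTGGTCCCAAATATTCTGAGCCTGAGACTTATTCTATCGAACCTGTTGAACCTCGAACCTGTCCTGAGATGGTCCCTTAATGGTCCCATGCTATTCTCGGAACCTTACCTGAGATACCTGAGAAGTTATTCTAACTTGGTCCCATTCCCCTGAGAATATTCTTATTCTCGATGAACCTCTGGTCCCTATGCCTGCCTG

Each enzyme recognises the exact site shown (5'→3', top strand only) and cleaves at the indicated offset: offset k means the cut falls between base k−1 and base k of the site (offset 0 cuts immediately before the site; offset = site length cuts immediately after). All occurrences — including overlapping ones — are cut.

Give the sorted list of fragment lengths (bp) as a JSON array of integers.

[5,6,6,7,7,8,8,8,9,9,9,9,9,9,9,9,9,10,10,10,11,11,12,12,14,14,14,17,28]

Per-enzyme occurrences:
  BxoIX (GAACCT, off=3): starts [6, 20, 139, 148, 155, 200, 273] → cuts [9, 23, 142, 151, 158, 203, 276]
  KluVI (TATTCT, off=3): starts [29, 77, 112, 130, 192, 227, 257, 263] → cuts [32, 80, 115, 133, 195, 230, 260, 266]
  QalV (CCTGAGA, off=4): starts [86, 121, 163, 208, 217, 249, 295] → cuts [0, 90, 125, 167, 212, 221, 253]
  UxaIII (TGGTCCC, off=2): starts [58, 66, 102, 170, 181, 237, 280] → cuts [60, 68, 104, 172, 183, 239, 282]

All cut coordinates (distinct, sorted): [0, 9, 23, 32, 60, 68, 80, 90, 104, 115, 125, 133, 142, 151, 158, 167, 172, 183, 195, 203, 212, 221, 230, 239, 253, 260, 266, 276, 282]

Fragments:
  0→9: 9 bp
  9→23: 14 bp
  23→32: 9 bp
  32→60: 28 bp
  60→68: 8 bp
  68→80: 12 bp
  80→90: 10 bp
  90→104: 14 bp
  104→115: 11 bp
  115→125: 10 bp
  125→133: 8 bp
  133→142: 9 bp
  142→151: 9 bp
  151→158: 7 bp
  158→167: 9 bp
  167→172: 5 bp
  172→183: 11 bp
  183→195: 12 bp
  195→203: 8 bp
  203→212: 9 bp
  212→221: 9 bp
  221→230: 9 bp
  230→239: 9 bp
  239→253: 14 bp
  253→260: 7 bp
  260→266: 6 bp
  266→276: 10 bp
  276→282: 6 bp
  282→0 (wrap): 299-282+0 = 17 bp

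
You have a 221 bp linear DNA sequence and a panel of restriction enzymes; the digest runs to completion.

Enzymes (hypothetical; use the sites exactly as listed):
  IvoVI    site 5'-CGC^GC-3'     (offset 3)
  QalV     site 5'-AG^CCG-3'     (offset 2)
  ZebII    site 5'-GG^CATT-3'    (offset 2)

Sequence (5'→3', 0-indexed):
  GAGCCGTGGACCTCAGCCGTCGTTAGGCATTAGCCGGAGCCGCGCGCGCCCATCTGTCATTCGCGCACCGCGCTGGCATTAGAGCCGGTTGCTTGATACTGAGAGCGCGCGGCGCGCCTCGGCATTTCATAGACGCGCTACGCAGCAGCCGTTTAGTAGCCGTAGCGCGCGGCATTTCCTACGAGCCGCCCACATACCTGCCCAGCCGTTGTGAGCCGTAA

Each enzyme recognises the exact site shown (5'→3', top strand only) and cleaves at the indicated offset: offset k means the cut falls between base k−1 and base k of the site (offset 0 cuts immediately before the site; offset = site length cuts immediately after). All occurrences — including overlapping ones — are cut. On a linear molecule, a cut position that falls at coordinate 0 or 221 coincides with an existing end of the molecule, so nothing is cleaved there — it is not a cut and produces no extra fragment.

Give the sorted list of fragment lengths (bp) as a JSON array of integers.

[2,2,3,4,4,5,6,6,6,7,7,7,8,9,10,11,11,12,13,13,14,17,20,24]

Per-enzyme occurrences:
  IvoVI (CGCGC, off=3): starts [40, 42, 44, 61, 68, 105, 112, 133, 165] → cuts [43, 45, 47, 64, 71, 108, 115, 136, 168]
  QalV (AGCCG, off=2): starts [1, 14, 31, 37, 82, 146, 157, 183, 203, 213] → cuts [3, 16, 33, 39, 84, 148, 159, 185, 205, 215]
  ZebII (GGCATT, off=2): starts [25, 74, 120, 170] → cuts [27, 76, 122, 172]

Pooled cuts: [3, 16, 27, 33, 39, 43, 45, 47, 64, 71, 76, 84, 108, 115, 122, 136, 148, 159, 168, 172, 185, 205, 215]

Fragment lengths:
  [0,3): 3 bp
  [3,16): 13 bp
  [16,27): 11 bp
  [27,33): 6 bp
  [33,39): 6 bp
  [39,43): 4 bp
  [43,45): 2 bp
  [45,47): 2 bp
  [47,64): 17 bp
  [64,71): 7 bp
  [71,76): 5 bp
  [76,84): 8 bp
  [84,108): 24 bp
  [108,115): 7 bp
  [115,122): 7 bp
  [122,136): 14 bp
  [136,148): 12 bp
  [148,159): 11 bp
  [159,168): 9 bp
  [168,172): 4 bp
  [172,185): 13 bp
  [185,205): 20 bp
  [205,215): 10 bp
  [215,221): 6 bp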